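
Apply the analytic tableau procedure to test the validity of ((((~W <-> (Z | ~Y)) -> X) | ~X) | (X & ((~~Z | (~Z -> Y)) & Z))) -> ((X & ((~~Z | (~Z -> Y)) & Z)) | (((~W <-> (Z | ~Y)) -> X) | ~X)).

Assume the negation and expand:
Initial set: {~(((((~W <-> (Z | ~Y)) -> X) | ~X) | (X & ((~~Z | (~Z -> Y)) & Z))) -> ((X & ((~~Z | (~Z -> Y)) & Z)) | (((~W <-> (Z | ~Y)) -> X) | ~X)))}.
~(((((~W <-> (Z | ~Y)) -> X) | ~X) | (X & ((~~Z | (~Z -> Y)) & Z))) -> ((X & ((~~Z | (~Z -> Y)) & Z)) | (((~W <-> (Z | ~Y)) -> X) | ~X))): α-rule — add ((((~W <-> (Z | ~Y)) -> X) | ~X) | (X & ((~~Z | (~Z -> Y)) & Z))), ~((X & ((~~Z | (~Z -> Y)) & Z)) | (((~W <-> (Z | ~Y)) -> X) | ~X)).
~((X & ((~~Z | (~Z -> Y)) & Z)) | (((~W <-> (Z | ~Y)) -> X) | ~X)): α-rule — add ~(X & ((~~Z | (~Z -> Y)) & Z)), ~(((~W <-> (Z | ~Y)) -> X) | ~X).
~(((~W <-> (Z | ~Y)) -> X) | ~X): α-rule — add ~((~W <-> (Z | ~Y)) -> X), ~~X.
~((~W <-> (Z | ~Y)) -> X): α-rule — add (~W <-> (Z | ~Y)), ~X.
× closes — contains both X and ~X.
All 1 branch closes.
Every branch closed, so the negation is unsatisfiable and the formula is valid.

Valid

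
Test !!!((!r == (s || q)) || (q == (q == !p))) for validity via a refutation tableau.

Assume the negation and expand:
Initial set: {!!!!((!r == (s || q)) || (q == (q == !p)))}.
!!!!((!r == (s || q)) || (q == (q == !p))): drop double negation, giving !!((!r == (s || q)) || (q == (q == !p))).
!!((!r == (s || q)) || (q == (q == !p))): β-rule — branch into (!r == (s || q))  //  (q == (q == !p)).
  branch 1 (add (!r == (s || q))):
    (!r == (s || q)): β-rule — branch into !r, (s || q)  //  !!r, !(s || q).
      branch 1.1 (add !r, (s || q)):
        (s || q): β-rule — branch into s  //  q.
          branch 1.1.1 (add s):
            ○ open, literals {r=F, s=T}.
          branch 1.1.2 (add q):
            ○ open, literals {q=T, r=F}.
      branch 1.2 (add !!r, !(s || q)):
        !(s || q): α-rule — add !s, !q.
        ○ open, literals {q=F, r=T, s=F}.
  branch 2 (add (q == (q == !p))):
    (q == (q == !p)): β-rule — branch into q, (q == !p)  //  !q, !(q == !p).
      branch 2.1 (add q, (q == !p)):
        (q == !p): β-rule — branch into q, !p  //  !q, !!p.
          branch 2.1.1 (add q, !p):
            ○ open, literals {p=F, q=T}.
          branch 2.1.2 (add !q, !!p):
            × closes — contains both q and !q.
      branch 2.2 (add !q, !(q == !p)):
        !(q == !p): β-rule — branch into q, !!p  //  !q, !p.
          branch 2.2.1 (add q, !!p):
            × closes — contains both q and !q.
          branch 2.2.2 (add !q, !p):
            ○ open, literals {p=F, q=F}.
2 branches closed, 5 open.
An open branch gives a countermodel: r=F, s=T (unmentioned atoms arbitrary); under it the original formula is false.

Not valid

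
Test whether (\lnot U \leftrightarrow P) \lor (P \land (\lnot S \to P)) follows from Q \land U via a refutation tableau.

Initial set: {(Q \land U); \lnot ((\lnot U \leftrightarrow P) \lor (P \land (\lnot S \to P)))}.
(Q \land U): α-rule — add Q, U.
\lnot ((\lnot U \leftrightarrow P) \lor (P \land (\lnot S \to P))): α-rule — add \lnot (\lnot U \leftrightarrow P), \lnot (P \land (\lnot S \to P)).
\lnot (\lnot U \leftrightarrow P): β-rule — branch into \lnot U, \lnot P  //  \lnot \lnot U, P.
  branch 1 (add \lnot U, \lnot P):
    × closes — contains both U and \lnot U.
  branch 2 (add \lnot \lnot U, P):
    \lnot (P \land (\lnot S \to P)): β-rule — branch into \lnot P  //  \lnot (\lnot S \to P).
      branch 2.1 (add \lnot P):
        × closes — contains both P and \lnot P.
      branch 2.2 (add \lnot (\lnot S \to P)):
        \lnot (\lnot S \to P): α-rule — add \lnot S, \lnot P.
        × closes — contains both P and \lnot P.
All 3 branches close.
Every branch closed, so the premises entail the conclusion.

Yes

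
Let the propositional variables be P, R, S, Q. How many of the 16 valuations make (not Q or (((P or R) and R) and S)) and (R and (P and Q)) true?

1

Initial set: {((not Q or (((P or R) and R) and S)) and (R and (P and Q)))}.
((not Q or (((P or R) and R) and S)) and (R and (P and Q))): α-rule — add (not Q or (((P or R) and R) and S)), (R and (P and Q)).
(R and (P and Q)): α-rule — add R, (P and Q).
(P and Q): α-rule — add P, Q.
(not Q or (((P or R) and R) and S)): β-rule — branch into not Q  //  (((P or R) and R) and S).
  branch 1 (add not Q):
    × closes — contains both Q and not Q.
  branch 2 (add (((P or R) and R) and S)):
    (((P or R) and R) and S): α-rule — add ((P or R) and R), S.
    ((P or R) and R): α-rule — add (P or R), R.
    (P or R): β-rule — branch into P  //  R.
      branch 2.1 (add P):
        ○ open, literals {P=1, Q=1, R=1, S=1}.
      branch 2.2 (add R):
        ○ open, literals {P=1, Q=1, R=1, S=1}.
1 branch closed, 2 open.
Each open branch fixes some atoms; the unmentioned ones are free. Counting distinct full assignments: branch {P=1, Q=1, R=1, S=1} (none free) contributes 1 new; branch {P=1, Q=1, R=1, S=1} (none free) contributes 0 new. Total: 1.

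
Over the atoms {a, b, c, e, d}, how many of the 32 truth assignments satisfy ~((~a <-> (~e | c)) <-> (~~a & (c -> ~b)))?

Initial set: {~((~a <-> (~e | c)) <-> (~~a & (c -> ~b)))}.
~((~a <-> (~e | c)) <-> (~~a & (c -> ~b))): β-rule — branch into (~a <-> (~e | c)), ~(~~a & (c -> ~b))  //  ~(~a <-> (~e | c)), (~~a & (c -> ~b)).
  branch 1 (add (~a <-> (~e | c)), ~(~~a & (c -> ~b))):
    (~a <-> (~e | c)): β-rule — branch into ~a, (~e | c)  //  ~~a, ~(~e | c).
      branch 1.1 (add ~a, (~e | c)):
        ~(~~a & (c -> ~b)): β-rule — branch into ~~~a  //  ~(c -> ~b).
          branch 1.1.1 (add ~~~a):
            ~~~a: drop double negation, giving ~a.
            (~e | c): β-rule — branch into ~e  //  c.
              branch 1.1.1.1 (add ~e):
                ○ open, literals {a=F, e=F}.
              branch 1.1.1.2 (add c):
                ○ open, literals {a=F, c=T}.
          branch 1.1.2 (add ~(c -> ~b)):
            ~(c -> ~b): α-rule — add c, ~~b.
            (~e | c): β-rule — branch into ~e  //  c.
              branch 1.1.2.1 (add ~e):
                ○ open, literals {a=F, b=T, c=T, e=F}.
              branch 1.1.2.2 (add c):
                ○ open, literals {a=F, b=T, c=T}.
      branch 1.2 (add ~~a, ~(~e | c)):
        ~(~e | c): α-rule — add ~~e, ~c.
        ~(~~a & (c -> ~b)): β-rule — branch into ~~~a  //  ~(c -> ~b).
          branch 1.2.1 (add ~~~a):
            ~~~a: drop double negation, giving ~a.
            × closes — contains both a and ~a.
          branch 1.2.2 (add ~(c -> ~b)):
            ~(c -> ~b): α-rule — add c, ~~b.
            × closes — contains both c and ~c.
  branch 2 (add ~(~a <-> (~e | c)), (~~a & (c -> ~b))):
    (~~a & (c -> ~b)): α-rule — add ~~a, (c -> ~b).
    ~~a: drop double negation, giving a.
    ~(~a <-> (~e | c)): β-rule — branch into ~a, ~(~e | c)  //  ~~a, (~e | c).
      branch 2.1 (add ~a, ~(~e | c)):
        × closes — contains both a and ~a.
      branch 2.2 (add ~~a, (~e | c)):
        (c -> ~b): β-rule — branch into ~c  //  ~b.
          branch 2.2.1 (add ~c):
            (~e | c): β-rule — branch into ~e  //  c.
              branch 2.2.1.1 (add ~e):
                ○ open, literals {a=T, c=F, e=F}.
              branch 2.2.1.2 (add c):
                × closes — contains both c and ~c.
          branch 2.2.2 (add ~b):
            (~e | c): β-rule — branch into ~e  //  c.
              branch 2.2.2.1 (add ~e):
                ○ open, literals {a=T, b=F, e=F}.
              branch 2.2.2.2 (add c):
                ○ open, literals {a=T, b=F, c=T}.
4 branches closed, 7 open.
Each open branch fixes some atoms; the unmentioned ones are free. Counting distinct full assignments: branch {a=F, e=F} (b, c, d) contributes 8 new; branch {a=F, c=T} (b, e, d) contributes 4 new; branch {a=F, b=T, c=T, e=F} (d) contributes 0 new; branch {a=F, b=T, c=T} (e, d) contributes 0 new; branch {a=T, c=F, e=F} (b, d) contributes 4 new; branch {a=T, b=F, e=F} (c, d) contributes 2 new; branch {a=T, b=F, c=T} (e, d) contributes 2 new. Total: 20.

20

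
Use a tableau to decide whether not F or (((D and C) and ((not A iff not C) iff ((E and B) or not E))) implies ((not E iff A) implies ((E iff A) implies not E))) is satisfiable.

Satisfiable

Initial set: {(not F or (((D and C) and ((not A iff not C) iff ((E and B) or not E))) implies ((not E iff A) implies ((E iff A) implies not E))))}.
(not F or (((D and C) and ((not A iff not C) iff ((E and B) or not E))) implies ((not E iff A) implies ((E iff A) implies not E)))): β-rule — branch into not F  //  (((D and C) and ((not A iff not C) iff ((E and B) or not E))) implies ((not E iff A) implies ((E iff A) implies not E))).
  branch 1 (add not F):
    ○ open, literals {F=false}.
  branch 2 (add (((D and C) and ((not A iff not C) iff ((E and B) or not E))) implies ((not E iff A) implies ((E iff A) implies not E)))):
    (((D and C) and ((not A iff not C) iff ((E and B) or not E))) implies ((not E iff A) implies ((E iff A) implies not E))): β-rule — branch into not ((D and C) and ((not A iff not C) iff ((E and B) or not E)))  //  ((not E iff A) implies ((E iff A) implies not E)).
      branch 2.1 (add not ((D and C) and ((not A iff not C) iff ((E and B) or not E)))):
        not ((D and C) and ((not A iff not C) iff ((E and B) or not E))): β-rule — branch into not (D and C)  //  not ((not A iff not C) iff ((E and B) or not E)).
          branch 2.1.1 (add not (D and C)):
            not (D and C): β-rule — branch into not D  //  not C.
              branch 2.1.1.1 (add not D):
                ○ open, literals {D=false}.
              branch 2.1.1.2 (add not C):
                ○ open, literals {C=false}.
          branch 2.1.2 (add not ((not A iff not C) iff ((E and B) or not E))):
            not ((not A iff not C) iff ((E and B) or not E)): β-rule — branch into (not A iff not C), not ((E and B) or not E)  //  not (not A iff not C), ((E and B) or not E).
              branch 2.1.2.1 (add (not A iff not C), not ((E and B) or not E)):
                not ((E and B) or not E): α-rule — add not (E and B), not not E.
                (not A iff not C): β-rule — branch into not A, not C  //  not not A, not not C.
                  branch 2.1.2.1.1 (add not A, not C):
                    not (E and B): β-rule — branch into not E  //  not B.
                      branch 2.1.2.1.1.1 (add not E):
                        × closes — contains both E and not E.
                      branch 2.1.2.1.1.2 (add not B):
                        ○ open, literals {A=false, B=false, C=false, E=true}.
                  branch 2.1.2.1.2 (add not not A, not not C):
                    not (E and B): β-rule — branch into not E  //  not B.
                      branch 2.1.2.1.2.1 (add not E):
                        × closes — contains both E and not E.
                      branch 2.1.2.1.2.2 (add not B):
                        ○ open, literals {A=true, B=false, C=true, E=true}.
              branch 2.1.2.2 (add not (not A iff not C), ((E and B) or not E)):
                not (not A iff not C): β-rule — branch into not A, not not C  //  not not A, not C.
                  branch 2.1.2.2.1 (add not A, not not C):
                    ((E and B) or not E): β-rule — branch into (E and B)  //  not E.
                      branch 2.1.2.2.1.1 (add (E and B)):
                        (E and B): α-rule — add E, B.
                        ○ open, literals {A=false, B=true, C=true, E=true}.
                      branch 2.1.2.2.1.2 (add not E):
                        ○ open, literals {A=false, C=true, E=false}.
                  branch 2.1.2.2.2 (add not not A, not C):
                    ((E and B) or not E): β-rule — branch into (E and B)  //  not E.
                      branch 2.1.2.2.2.1 (add (E and B)):
                        (E and B): α-rule — add E, B.
                        ○ open, literals {A=true, B=true, C=false, E=true}.
                      branch 2.1.2.2.2.2 (add not E):
                        ○ open, literals {A=true, C=false, E=false}.
      branch 2.2 (add ((not E iff A) implies ((E iff A) implies not E))):
        ((not E iff A) implies ((E iff A) implies not E)): β-rule — branch into not (not E iff A)  //  ((E iff A) implies not E).
          branch 2.2.1 (add not (not E iff A)):
            not (not E iff A): β-rule — branch into not E, not A  //  not not E, A.
              branch 2.2.1.1 (add not E, not A):
                ○ open, literals {A=false, E=false}.
              branch 2.2.1.2 (add not not E, A):
                ○ open, literals {A=true, E=true}.
          branch 2.2.2 (add ((E iff A) implies not E)):
            ((E iff A) implies not E): β-rule — branch into not (E iff A)  //  not E.
              branch 2.2.2.1 (add not (E iff A)):
                not (E iff A): β-rule — branch into E, not A  //  not E, A.
                  branch 2.2.2.1.1 (add E, not A):
                    ○ open, literals {A=false, E=true}.
                  branch 2.2.2.1.2 (add not E, A):
                    ○ open, literals {A=true, E=false}.
              branch 2.2.2.2 (add not E):
                ○ open, literals {E=false}.
2 branches closed, 14 open.
An open branch gives a satisfying assignment: F=false.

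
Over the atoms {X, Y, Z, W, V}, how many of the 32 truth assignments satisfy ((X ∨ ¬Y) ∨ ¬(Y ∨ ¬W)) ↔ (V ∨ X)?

24

Initial set: {(((X ∨ ¬Y) ∨ ¬(Y ∨ ¬W)) ↔ (V ∨ X))}.
(((X ∨ ¬Y) ∨ ¬(Y ∨ ¬W)) ↔ (V ∨ X)): β-rule — branch into ((X ∨ ¬Y) ∨ ¬(Y ∨ ¬W)), (V ∨ X)  //  ¬((X ∨ ¬Y) ∨ ¬(Y ∨ ¬W)), ¬(V ∨ X).
  branch 1 (add ((X ∨ ¬Y) ∨ ¬(Y ∨ ¬W)), (V ∨ X)):
    ((X ∨ ¬Y) ∨ ¬(Y ∨ ¬W)): β-rule — branch into (X ∨ ¬Y)  //  ¬(Y ∨ ¬W).
      branch 1.1 (add (X ∨ ¬Y)):
        (V ∨ X): β-rule — branch into V  //  X.
          branch 1.1.1 (add V):
            (X ∨ ¬Y): β-rule — branch into X  //  ¬Y.
              branch 1.1.1.1 (add X):
                ○ open, literals {V=T, X=T}.
              branch 1.1.1.2 (add ¬Y):
                ○ open, literals {V=T, Y=F}.
          branch 1.1.2 (add X):
            (X ∨ ¬Y): β-rule — branch into X  //  ¬Y.
              branch 1.1.2.1 (add X):
                ○ open, literals {X=T}.
              branch 1.1.2.2 (add ¬Y):
                ○ open, literals {X=T, Y=F}.
      branch 1.2 (add ¬(Y ∨ ¬W)):
        ¬(Y ∨ ¬W): α-rule — add ¬Y, ¬¬W.
        (V ∨ X): β-rule — branch into V  //  X.
          branch 1.2.1 (add V):
            ○ open, literals {V=T, W=T, Y=F}.
          branch 1.2.2 (add X):
            ○ open, literals {W=T, X=T, Y=F}.
  branch 2 (add ¬((X ∨ ¬Y) ∨ ¬(Y ∨ ¬W)), ¬(V ∨ X)):
    ¬((X ∨ ¬Y) ∨ ¬(Y ∨ ¬W)): α-rule — add ¬(X ∨ ¬Y), ¬¬(Y ∨ ¬W).
    ¬(V ∨ X): α-rule — add ¬V, ¬X.
    ¬(X ∨ ¬Y): α-rule — add ¬X, ¬¬Y.
    ¬¬(Y ∨ ¬W): β-rule — branch into Y  //  ¬W.
      branch 2.1 (add Y):
        ○ open, literals {V=F, X=F, Y=T}.
      branch 2.2 (add ¬W):
        ○ open, literals {V=F, W=F, X=F, Y=T}.
0 branches closed, 8 open.
Each open branch fixes some atoms; the unmentioned ones are free. Counting distinct full assignments: branch {V=T, X=T} (Y, Z, W) contributes 8 new; branch {V=T, Y=F} (X, Z, W) contributes 4 new; branch {X=T} (Y, Z, W, V) contributes 8 new; branch {X=T, Y=F} (Z, W, V) contributes 0 new; branch {V=T, W=T, Y=F} (X, Z) contributes 0 new; branch {W=T, X=T, Y=F} (Z, V) contributes 0 new; branch {V=F, X=F, Y=T} (Z, W) contributes 4 new; branch {V=F, W=F, X=F, Y=T} (Z) contributes 0 new. Total: 24.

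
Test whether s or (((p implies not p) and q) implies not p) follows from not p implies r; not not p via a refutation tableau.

Initial set: {(not p implies r); not not p; not (s or (((p implies not p) and q) implies not p))}.
not not p: drop double negation, giving p.
not (s or (((p implies not p) and q) implies not p)): α-rule — add not s, not (((p implies not p) and q) implies not p).
not (((p implies not p) and q) implies not p): α-rule — add ((p implies not p) and q), not not p.
((p implies not p) and q): α-rule — add (p implies not p), q.
(not p implies r): β-rule — branch into not not p  //  r.
  branch 1 (add not not p):
    (p implies not p): β-rule — branch into not p  //  not p.
      branch 1.1 (add not p):
        × closes — contains both p and not p.
      branch 1.2 (add not p):
        × closes — contains both p and not p.
  branch 2 (add r):
    (p implies not p): β-rule — branch into not p  //  not p.
      branch 2.1 (add not p):
        × closes — contains both p and not p.
      branch 2.2 (add not p):
        × closes — contains both p and not p.
All 4 branches close.
Every branch closed, so the premises entail the conclusion.

Yes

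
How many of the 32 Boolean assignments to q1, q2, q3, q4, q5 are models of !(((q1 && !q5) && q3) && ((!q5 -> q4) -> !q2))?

29

Initial set: {T !(((q1 && !q5) && q3) && ((!q5 -> q4) -> !q2))}.
T !(((q1 && !q5) && q3) && ((!q5 -> q4) -> !q2)): β-rule — branch into F ((q1 && !q5) && q3)  //  F ((!q5 -> q4) -> !q2).
  branch 1 (add F ((q1 && !q5) && q3)):
    F ((q1 && !q5) && q3): β-rule — branch into F (q1 && !q5)  //  F q3.
      branch 1.1 (add F (q1 && !q5)):
        F (q1 && !q5): β-rule — branch into F q1  //  F !q5.
          branch 1.1.1 (add F q1):
            ○ open, literals {q1=false}.
          branch 1.1.2 (add F !q5):
            ○ open, literals {q5=true}.
      branch 1.2 (add F q3):
        ○ open, literals {q3=false}.
  branch 2 (add F ((!q5 -> q4) -> !q2)):
    F ((!q5 -> q4) -> !q2): α-rule — add T (!q5 -> q4), F !q2.
    T (!q5 -> q4): β-rule — branch into F !q5  //  T q4.
      branch 2.1 (add F !q5):
        ○ open, literals {q2=true, q5=true}.
      branch 2.2 (add T q4):
        ○ open, literals {q2=true, q4=true}.
0 branches closed, 5 open.
Each open branch fixes some atoms; the unmentioned ones are free. Counting distinct full assignments: branch {q1=false} (q2, q3, q4, q5) contributes 16 new; branch {q5=true} (q1, q2, q3, q4) contributes 8 new; branch {q3=false} (q1, q2, q4, q5) contributes 4 new; branch {q2=true, q5=true} (q1, q3, q4) contributes 0 new; branch {q2=true, q4=true} (q1, q3, q5) contributes 1 new. Total: 29.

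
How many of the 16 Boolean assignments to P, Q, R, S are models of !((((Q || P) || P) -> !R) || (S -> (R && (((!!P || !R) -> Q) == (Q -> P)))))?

2

Initial set: {!((((Q || P) || P) -> !R) || (S -> (R && (((!!P || !R) -> Q) == (Q -> P)))))}.
!((((Q || P) || P) -> !R) || (S -> (R && (((!!P || !R) -> Q) == (Q -> P))))): α-rule — add !(((Q || P) || P) -> !R), !(S -> (R && (((!!P || !R) -> Q) == (Q -> P)))).
!(((Q || P) || P) -> !R): α-rule — add ((Q || P) || P), !!R.
!(S -> (R && (((!!P || !R) -> Q) == (Q -> P)))): α-rule — add S, !(R && (((!!P || !R) -> Q) == (Q -> P))).
((Q || P) || P): β-rule — branch into (Q || P)  //  P.
  branch 1 (add (Q || P)):
    !(R && (((!!P || !R) -> Q) == (Q -> P))): β-rule — branch into !R  //  !(((!!P || !R) -> Q) == (Q -> P)).
      branch 1.1 (add !R):
        × closes — contains both R and !R.
      branch 1.2 (add !(((!!P || !R) -> Q) == (Q -> P))):
        (Q || P): β-rule — branch into Q  //  P.
          branch 1.2.1 (add Q):
            !(((!!P || !R) -> Q) == (Q -> P)): β-rule — branch into ((!!P || !R) -> Q), !(Q -> P)  //  !((!!P || !R) -> Q), (Q -> P).
              branch 1.2.1.1 (add ((!!P || !R) -> Q), !(Q -> P)):
                !(Q -> P): α-rule — add Q, !P.
                ((!!P || !R) -> Q): β-rule — branch into !(!!P || !R)  //  Q.
                  branch 1.2.1.1.1 (add !(!!P || !R)):
                    !(!!P || !R): α-rule — add !!!P, !!R.
                    !!!P: drop double negation, giving !P.
                    ○ open, literals {P=false, Q=true, R=true, S=true}.
                  branch 1.2.1.1.2 (add Q):
                    ○ open, literals {P=false, Q=true, R=true, S=true}.
              branch 1.2.1.2 (add !((!!P || !R) -> Q), (Q -> P)):
                !((!!P || !R) -> Q): α-rule — add (!!P || !R), !Q.
                × closes — contains both Q and !Q.
          branch 1.2.2 (add P):
            !(((!!P || !R) -> Q) == (Q -> P)): β-rule — branch into ((!!P || !R) -> Q), !(Q -> P)  //  !((!!P || !R) -> Q), (Q -> P).
              branch 1.2.2.1 (add ((!!P || !R) -> Q), !(Q -> P)):
                !(Q -> P): α-rule — add Q, !P.
                × closes — contains both P and !P.
              branch 1.2.2.2 (add !((!!P || !R) -> Q), (Q -> P)):
                !((!!P || !R) -> Q): α-rule — add (!!P || !R), !Q.
                (Q -> P): β-rule — branch into !Q  //  P.
                  branch 1.2.2.2.1 (add !Q):
                    (!!P || !R): β-rule — branch into !!P  //  !R.
                      branch 1.2.2.2.1.1 (add !!P):
                        !!P: drop double negation, giving P.
                        ○ open, literals {P=true, Q=false, R=true, S=true}.
                      branch 1.2.2.2.1.2 (add !R):
                        × closes — contains both R and !R.
                  branch 1.2.2.2.2 (add P):
                    (!!P || !R): β-rule — branch into !!P  //  !R.
                      branch 1.2.2.2.2.1 (add !!P):
                        !!P: drop double negation, giving P.
                        ○ open, literals {P=true, Q=false, R=true, S=true}.
                      branch 1.2.2.2.2.2 (add !R):
                        × closes — contains both R and !R.
  branch 2 (add P):
    !(R && (((!!P || !R) -> Q) == (Q -> P))): β-rule — branch into !R  //  !(((!!P || !R) -> Q) == (Q -> P)).
      branch 2.1 (add !R):
        × closes — contains both R and !R.
      branch 2.2 (add !(((!!P || !R) -> Q) == (Q -> P))):
        !(((!!P || !R) -> Q) == (Q -> P)): β-rule — branch into ((!!P || !R) -> Q), !(Q -> P)  //  !((!!P || !R) -> Q), (Q -> P).
          branch 2.2.1 (add ((!!P || !R) -> Q), !(Q -> P)):
            !(Q -> P): α-rule — add Q, !P.
            × closes — contains both P and !P.
          branch 2.2.2 (add !((!!P || !R) -> Q), (Q -> P)):
            !((!!P || !R) -> Q): α-rule — add (!!P || !R), !Q.
            (Q -> P): β-rule — branch into !Q  //  P.
              branch 2.2.2.1 (add !Q):
                (!!P || !R): β-rule — branch into !!P  //  !R.
                  branch 2.2.2.1.1 (add !!P):
                    !!P: drop double negation, giving P.
                    ○ open, literals {P=true, Q=false, R=true, S=true}.
                  branch 2.2.2.1.2 (add !R):
                    × closes — contains both R and !R.
              branch 2.2.2.2 (add P):
                (!!P || !R): β-rule — branch into !!P  //  !R.
                  branch 2.2.2.2.1 (add !!P):
                    !!P: drop double negation, giving P.
                    ○ open, literals {P=true, Q=false, R=true, S=true}.
                  branch 2.2.2.2.2 (add !R):
                    × closes — contains both R and !R.
9 branches closed, 6 open.
Each open branch fixes some atoms; the unmentioned ones are free. Counting distinct full assignments: branch {P=false, Q=true, R=true, S=true} (none free) contributes 1 new; branch {P=false, Q=true, R=true, S=true} (none free) contributes 0 new; branch {P=true, Q=false, R=true, S=true} (none free) contributes 1 new; branch {P=true, Q=false, R=true, S=true} (none free) contributes 0 new; branch {P=true, Q=false, R=true, S=true} (none free) contributes 0 new; branch {P=true, Q=false, R=true, S=true} (none free) contributes 0 new. Total: 2.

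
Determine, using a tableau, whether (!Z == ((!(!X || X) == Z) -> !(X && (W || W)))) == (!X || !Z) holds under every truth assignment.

Assume the negation and expand:
Initial set: {!((!Z == ((!(!X || X) == Z) -> !(X && (W || W)))) == (!X || !Z))}.
!((!Z == ((!(!X || X) == Z) -> !(X && (W || W)))) == (!X || !Z)): β-rule — branch into (!Z == ((!(!X || X) == Z) -> !(X && (W || W)))), !(!X || !Z)  //  !(!Z == ((!(!X || X) == Z) -> !(X && (W || W)))), (!X || !Z).
  branch 1 (add (!Z == ((!(!X || X) == Z) -> !(X && (W || W)))), !(!X || !Z)):
    !(!X || !Z): α-rule — add !!X, !!Z.
    (!Z == ((!(!X || X) == Z) -> !(X && (W || W)))): β-rule — branch into !Z, ((!(!X || X) == Z) -> !(X && (W || W)))  //  !!Z, !((!(!X || X) == Z) -> !(X && (W || W))).
      branch 1.1 (add !Z, ((!(!X || X) == Z) -> !(X && (W || W)))):
        × closes — contains both Z and !Z.
      branch 1.2 (add !!Z, !((!(!X || X) == Z) -> !(X && (W || W)))):
        !((!(!X || X) == Z) -> !(X && (W || W))): α-rule — add (!(!X || X) == Z), !!(X && (W || W)).
        !!(X && (W || W)): α-rule — add X, (W || W).
        (!(!X || X) == Z): β-rule — branch into !(!X || X), Z  //  !!(!X || X), !Z.
          branch 1.2.1 (add !(!X || X), Z):
            !(!X || X): α-rule — add !!X, !X.
            × closes — contains both X and !X.
          branch 1.2.2 (add !!(!X || X), !Z):
            × closes — contains both Z and !Z.
  branch 2 (add !(!Z == ((!(!X || X) == Z) -> !(X && (W || W)))), (!X || !Z)):
    !(!Z == ((!(!X || X) == Z) -> !(X && (W || W)))): β-rule — branch into !Z, !((!(!X || X) == Z) -> !(X && (W || W)))  //  !!Z, ((!(!X || X) == Z) -> !(X && (W || W))).
      branch 2.1 (add !Z, !((!(!X || X) == Z) -> !(X && (W || W)))):
        !((!(!X || X) == Z) -> !(X && (W || W))): α-rule — add (!(!X || X) == Z), !!(X && (W || W)).
        !!(X && (W || W)): α-rule — add X, (W || W).
        (!X || !Z): β-rule — branch into !X  //  !Z.
          branch 2.1.1 (add !X):
            × closes — contains both X and !X.
          branch 2.1.2 (add !Z):
            (!(!X || X) == Z): β-rule — branch into !(!X || X), Z  //  !!(!X || X), !Z.
              branch 2.1.2.1 (add !(!X || X), Z):
                × closes — contains both Z and !Z.
              branch 2.1.2.2 (add !!(!X || X), !Z):
                (W || W): β-rule — branch into W  //  W.
                  branch 2.1.2.2.1 (add W):
                    !!(!X || X): β-rule — branch into !X  //  X.
                      branch 2.1.2.2.1.1 (add !X):
                        × closes — contains both X and !X.
                      branch 2.1.2.2.1.2 (add X):
                        ○ open, literals {W=T, X=T, Z=F}.
                  branch 2.1.2.2.2 (add W):
                    !!(!X || X): β-rule — branch into !X  //  X.
                      branch 2.1.2.2.2.1 (add !X):
                        × closes — contains both X and !X.
                      branch 2.1.2.2.2.2 (add X):
                        ○ open, literals {W=T, X=T, Z=F}.
      branch 2.2 (add !!Z, ((!(!X || X) == Z) -> !(X && (W || W)))):
        (!X || !Z): β-rule — branch into !X  //  !Z.
          branch 2.2.1 (add !X):
            ((!(!X || X) == Z) -> !(X && (W || W))): β-rule — branch into !(!(!X || X) == Z)  //  !(X && (W || W)).
              branch 2.2.1.1 (add !(!(!X || X) == Z)):
                !(!(!X || X) == Z): β-rule — branch into !(!X || X), !Z  //  !!(!X || X), Z.
                  branch 2.2.1.1.1 (add !(!X || X), !Z):
                    × closes — contains both Z and !Z.
                  branch 2.2.1.1.2 (add !!(!X || X), Z):
                    !!(!X || X): β-rule — branch into !X  //  X.
                      branch 2.2.1.1.2.1 (add !X):
                        ○ open, literals {X=F, Z=T}.
                      branch 2.2.1.1.2.2 (add X):
                        × closes — contains both X and !X.
              branch 2.2.1.2 (add !(X && (W || W))):
                !(X && (W || W)): β-rule — branch into !X  //  !(W || W).
                  branch 2.2.1.2.1 (add !X):
                    ○ open, literals {X=F, Z=T}.
                  branch 2.2.1.2.2 (add !(W || W)):
                    !(W || W): α-rule — add !W, !W.
                    ○ open, literals {W=F, X=F, Z=T}.
          branch 2.2.2 (add !Z):
            × closes — contains both Z and !Z.
10 branches closed, 5 open.
An open branch gives a countermodel: W=T, X=T, Z=F (unmentioned atoms arbitrary); under it the original formula is false.

Not valid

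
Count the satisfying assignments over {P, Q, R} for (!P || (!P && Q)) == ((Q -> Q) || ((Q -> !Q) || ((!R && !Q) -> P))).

Initial set: {((!P || (!P && Q)) == ((Q -> Q) || ((Q -> !Q) || ((!R && !Q) -> P))))}.
((!P || (!P && Q)) == ((Q -> Q) || ((Q -> !Q) || ((!R && !Q) -> P)))): β-rule — branch into (!P || (!P && Q)), ((Q -> Q) || ((Q -> !Q) || ((!R && !Q) -> P)))  //  !(!P || (!P && Q)), !((Q -> Q) || ((Q -> !Q) || ((!R && !Q) -> P))).
  branch 1 (add (!P || (!P && Q)), ((Q -> Q) || ((Q -> !Q) || ((!R && !Q) -> P)))):
    (!P || (!P && Q)): β-rule — branch into !P  //  (!P && Q).
      branch 1.1 (add !P):
        ((Q -> Q) || ((Q -> !Q) || ((!R && !Q) -> P))): β-rule — branch into (Q -> Q)  //  ((Q -> !Q) || ((!R && !Q) -> P)).
          branch 1.1.1 (add (Q -> Q)):
            (Q -> Q): β-rule — branch into !Q  //  Q.
              branch 1.1.1.1 (add !Q):
                ○ open, literals {P=0, Q=0}.
              branch 1.1.1.2 (add Q):
                ○ open, literals {P=0, Q=1}.
          branch 1.1.2 (add ((Q -> !Q) || ((!R && !Q) -> P))):
            ((Q -> !Q) || ((!R && !Q) -> P)): β-rule — branch into (Q -> !Q)  //  ((!R && !Q) -> P).
              branch 1.1.2.1 (add (Q -> !Q)):
                (Q -> !Q): β-rule — branch into !Q  //  !Q.
                  branch 1.1.2.1.1 (add !Q):
                    ○ open, literals {P=0, Q=0}.
                  branch 1.1.2.1.2 (add !Q):
                    ○ open, literals {P=0, Q=0}.
              branch 1.1.2.2 (add ((!R && !Q) -> P)):
                ((!R && !Q) -> P): β-rule — branch into !(!R && !Q)  //  P.
                  branch 1.1.2.2.1 (add !(!R && !Q)):
                    !(!R && !Q): β-rule — branch into !!R  //  !!Q.
                      branch 1.1.2.2.1.1 (add !!R):
                        ○ open, literals {P=0, R=1}.
                      branch 1.1.2.2.1.2 (add !!Q):
                        ○ open, literals {P=0, Q=1}.
                  branch 1.1.2.2.2 (add P):
                    × closes — contains both P and !P.
      branch 1.2 (add (!P && Q)):
        (!P && Q): α-rule — add !P, Q.
        ((Q -> Q) || ((Q -> !Q) || ((!R && !Q) -> P))): β-rule — branch into (Q -> Q)  //  ((Q -> !Q) || ((!R && !Q) -> P)).
          branch 1.2.1 (add (Q -> Q)):
            (Q -> Q): β-rule — branch into !Q  //  Q.
              branch 1.2.1.1 (add !Q):
                × closes — contains both Q and !Q.
              branch 1.2.1.2 (add Q):
                ○ open, literals {P=0, Q=1}.
          branch 1.2.2 (add ((Q -> !Q) || ((!R && !Q) -> P))):
            ((Q -> !Q) || ((!R && !Q) -> P)): β-rule — branch into (Q -> !Q)  //  ((!R && !Q) -> P).
              branch 1.2.2.1 (add (Q -> !Q)):
                (Q -> !Q): β-rule — branch into !Q  //  !Q.
                  branch 1.2.2.1.1 (add !Q):
                    × closes — contains both Q and !Q.
                  branch 1.2.2.1.2 (add !Q):
                    × closes — contains both Q and !Q.
              branch 1.2.2.2 (add ((!R && !Q) -> P)):
                ((!R && !Q) -> P): β-rule — branch into !(!R && !Q)  //  P.
                  branch 1.2.2.2.1 (add !(!R && !Q)):
                    !(!R && !Q): β-rule — branch into !!R  //  !!Q.
                      branch 1.2.2.2.1.1 (add !!R):
                        ○ open, literals {P=0, Q=1, R=1}.
                      branch 1.2.2.2.1.2 (add !!Q):
                        ○ open, literals {P=0, Q=1}.
                  branch 1.2.2.2.2 (add P):
                    × closes — contains both P and !P.
  branch 2 (add !(!P || (!P && Q)), !((Q -> Q) || ((Q -> !Q) || ((!R && !Q) -> P)))):
    !(!P || (!P && Q)): α-rule — add !!P, !(!P && Q).
    !((Q -> Q) || ((Q -> !Q) || ((!R && !Q) -> P))): α-rule — add !(Q -> Q), !((Q -> !Q) || ((!R && !Q) -> P)).
    !(Q -> Q): α-rule — add Q, !Q.
    × closes — contains both Q and !Q.
6 branches closed, 9 open.
Each open branch fixes some atoms; the unmentioned ones are free. Counting distinct full assignments: branch {P=0, Q=0} (R) contributes 2 new; branch {P=0, Q=1} (R) contributes 2 new; branch {P=0, Q=0} (R) contributes 0 new; branch {P=0, Q=0} (R) contributes 0 new; branch {P=0, R=1} (Q) contributes 0 new; branch {P=0, Q=1} (R) contributes 0 new; branch {P=0, Q=1} (R) contributes 0 new; branch {P=0, Q=1, R=1} (none free) contributes 0 new; branch {P=0, Q=1} (R) contributes 0 new. Total: 4.

4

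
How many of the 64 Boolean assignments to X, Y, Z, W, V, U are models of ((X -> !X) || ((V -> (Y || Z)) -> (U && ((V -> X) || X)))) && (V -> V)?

Initial set: {(((X -> !X) || ((V -> (Y || Z)) -> (U && ((V -> X) || X)))) && (V -> V))}.
(((X -> !X) || ((V -> (Y || Z)) -> (U && ((V -> X) || X)))) && (V -> V)): α-rule — add ((X -> !X) || ((V -> (Y || Z)) -> (U && ((V -> X) || X)))), (V -> V).
((X -> !X) || ((V -> (Y || Z)) -> (U && ((V -> X) || X)))): β-rule — branch into (X -> !X)  //  ((V -> (Y || Z)) -> (U && ((V -> X) || X))).
  branch 1 (add (X -> !X)):
    (V -> V): β-rule — branch into !V  //  V.
      branch 1.1 (add !V):
        (X -> !X): β-rule — branch into !X  //  !X.
          branch 1.1.1 (add !X):
            ○ open, literals {V=0, X=0}.
          branch 1.1.2 (add !X):
            ○ open, literals {V=0, X=0}.
      branch 1.2 (add V):
        (X -> !X): β-rule — branch into !X  //  !X.
          branch 1.2.1 (add !X):
            ○ open, literals {V=1, X=0}.
          branch 1.2.2 (add !X):
            ○ open, literals {V=1, X=0}.
  branch 2 (add ((V -> (Y || Z)) -> (U && ((V -> X) || X)))):
    (V -> V): β-rule — branch into !V  //  V.
      branch 2.1 (add !V):
        ((V -> (Y || Z)) -> (U && ((V -> X) || X))): β-rule — branch into !(V -> (Y || Z))  //  (U && ((V -> X) || X)).
          branch 2.1.1 (add !(V -> (Y || Z))):
            !(V -> (Y || Z)): α-rule — add V, !(Y || Z).
            × closes — contains both V and !V.
          branch 2.1.2 (add (U && ((V -> X) || X))):
            (U && ((V -> X) || X)): α-rule — add U, ((V -> X) || X).
            ((V -> X) || X): β-rule — branch into (V -> X)  //  X.
              branch 2.1.2.1 (add (V -> X)):
                (V -> X): β-rule — branch into !V  //  X.
                  branch 2.1.2.1.1 (add !V):
                    ○ open, literals {U=1, V=0}.
                  branch 2.1.2.1.2 (add X):
                    ○ open, literals {U=1, V=0, X=1}.
              branch 2.1.2.2 (add X):
                ○ open, literals {U=1, V=0, X=1}.
      branch 2.2 (add V):
        ((V -> (Y || Z)) -> (U && ((V -> X) || X))): β-rule — branch into !(V -> (Y || Z))  //  (U && ((V -> X) || X)).
          branch 2.2.1 (add !(V -> (Y || Z))):
            !(V -> (Y || Z)): α-rule — add V, !(Y || Z).
            !(Y || Z): α-rule — add !Y, !Z.
            ○ open, literals {V=1, Y=0, Z=0}.
          branch 2.2.2 (add (U && ((V -> X) || X))):
            (U && ((V -> X) || X)): α-rule — add U, ((V -> X) || X).
            ((V -> X) || X): β-rule — branch into (V -> X)  //  X.
              branch 2.2.2.1 (add (V -> X)):
                (V -> X): β-rule — branch into !V  //  X.
                  branch 2.2.2.1.1 (add !V):
                    × closes — contains both V and !V.
                  branch 2.2.2.1.2 (add X):
                    ○ open, literals {U=1, V=1, X=1}.
              branch 2.2.2.2 (add X):
                ○ open, literals {U=1, V=1, X=1}.
2 branches closed, 10 open.
Each open branch fixes some atoms; the unmentioned ones are free. Counting distinct full assignments: branch {V=0, X=0} (Y, Z, W, U) contributes 16 new; branch {V=0, X=0} (Y, Z, W, U) contributes 0 new; branch {V=1, X=0} (Y, Z, W, U) contributes 16 new; branch {V=1, X=0} (Y, Z, W, U) contributes 0 new; branch {U=1, V=0} (X, Y, Z, W) contributes 8 new; branch {U=1, V=0, X=1} (Y, Z, W) contributes 0 new; branch {U=1, V=0, X=1} (Y, Z, W) contributes 0 new; branch {V=1, Y=0, Z=0} (X, W, U) contributes 4 new; branch {U=1, V=1, X=1} (Y, Z, W) contributes 6 new; branch {U=1, V=1, X=1} (Y, Z, W) contributes 0 new. Total: 50.

50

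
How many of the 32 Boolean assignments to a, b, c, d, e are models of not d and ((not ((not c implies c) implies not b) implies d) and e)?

Initial set: {(not d and ((not ((not c implies c) implies not b) implies d) and e))}.
(not d and ((not ((not c implies c) implies not b) implies d) and e)): α-rule — add not d, ((not ((not c implies c) implies not b) implies d) and e).
((not ((not c implies c) implies not b) implies d) and e): α-rule — add (not ((not c implies c) implies not b) implies d), e.
(not ((not c implies c) implies not b) implies d): β-rule — branch into not not ((not c implies c) implies not b)  //  d.
  branch 1 (add not not ((not c implies c) implies not b)):
    not not ((not c implies c) implies not b): β-rule — branch into not (not c implies c)  //  not b.
      branch 1.1 (add not (not c implies c)):
        not (not c implies c): α-rule — add not c, not c.
        ○ open, literals {c=0, d=0, e=1}.
      branch 1.2 (add not b):
        ○ open, literals {b=0, d=0, e=1}.
  branch 2 (add d):
    × closes — contains both d and not d.
1 branch closed, 2 open.
Each open branch fixes some atoms; the unmentioned ones are free. Counting distinct full assignments: branch {c=0, d=0, e=1} (a, b) contributes 4 new; branch {b=0, d=0, e=1} (a, c) contributes 2 new. Total: 6.

6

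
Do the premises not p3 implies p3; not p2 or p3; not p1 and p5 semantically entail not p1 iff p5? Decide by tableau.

Yes

Initial set: {T (not p3 implies p3); T (not p2 or p3); T (not p1 and p5); F (not p1 iff p5)}.
T (not p1 and p5): α-rule — add T not p1, T p5.
T (not p3 implies p3): β-rule — branch into F not p3  //  T p3.
  branch 1 (add F not p3):
    T (not p2 or p3): β-rule — branch into T not p2  //  T p3.
      branch 1.1 (add T not p2):
        F (not p1 iff p5): β-rule — branch into T not p1, F p5  //  F not p1, T p5.
          branch 1.1.1 (add T not p1, F p5):
            × closes — contains both p5 and not p5.
          branch 1.1.2 (add F not p1, T p5):
            × closes — contains both p1 and not p1.
      branch 1.2 (add T p3):
        F (not p1 iff p5): β-rule — branch into T not p1, F p5  //  F not p1, T p5.
          branch 1.2.1 (add T not p1, F p5):
            × closes — contains both p5 and not p5.
          branch 1.2.2 (add F not p1, T p5):
            × closes — contains both p1 and not p1.
  branch 2 (add T p3):
    T (not p2 or p3): β-rule — branch into T not p2  //  T p3.
      branch 2.1 (add T not p2):
        F (not p1 iff p5): β-rule — branch into T not p1, F p5  //  F not p1, T p5.
          branch 2.1.1 (add T not p1, F p5):
            × closes — contains both p5 and not p5.
          branch 2.1.2 (add F not p1, T p5):
            × closes — contains both p1 and not p1.
      branch 2.2 (add T p3):
        F (not p1 iff p5): β-rule — branch into T not p1, F p5  //  F not p1, T p5.
          branch 2.2.1 (add T not p1, F p5):
            × closes — contains both p5 and not p5.
          branch 2.2.2 (add F not p1, T p5):
            × closes — contains both p1 and not p1.
All 8 branches close.
Every branch closed, so the premises entail the conclusion.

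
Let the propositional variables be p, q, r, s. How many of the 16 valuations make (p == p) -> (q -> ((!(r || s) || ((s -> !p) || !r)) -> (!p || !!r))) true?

Initial set: {((p == p) -> (q -> ((!(r || s) || ((s -> !p) || !r)) -> (!p || !!r))))}.
((p == p) -> (q -> ((!(r || s) || ((s -> !p) || !r)) -> (!p || !!r)))): β-rule — branch into !(p == p)  //  (q -> ((!(r || s) || ((s -> !p) || !r)) -> (!p || !!r))).
  branch 1 (add !(p == p)):
    !(p == p): β-rule — branch into p, !p  //  !p, p.
      branch 1.1 (add p, !p):
        × closes — contains both p and !p.
      branch 1.2 (add !p, p):
        × closes — contains both p and !p.
  branch 2 (add (q -> ((!(r || s) || ((s -> !p) || !r)) -> (!p || !!r)))):
    (q -> ((!(r || s) || ((s -> !p) || !r)) -> (!p || !!r))): β-rule — branch into !q  //  ((!(r || s) || ((s -> !p) || !r)) -> (!p || !!r)).
      branch 2.1 (add !q):
        ○ open, literals {q=0}.
      branch 2.2 (add ((!(r || s) || ((s -> !p) || !r)) -> (!p || !!r))):
        ((!(r || s) || ((s -> !p) || !r)) -> (!p || !!r)): β-rule — branch into !(!(r || s) || ((s -> !p) || !r))  //  (!p || !!r).
          branch 2.2.1 (add !(!(r || s) || ((s -> !p) || !r))):
            !(!(r || s) || ((s -> !p) || !r)): α-rule — add !!(r || s), !((s -> !p) || !r).
            !((s -> !p) || !r): α-rule — add !(s -> !p), !!r.
            !(s -> !p): α-rule — add s, !!p.
            !!(r || s): β-rule — branch into r  //  s.
              branch 2.2.1.1 (add r):
                ○ open, literals {p=1, r=1, s=1}.
              branch 2.2.1.2 (add s):
                ○ open, literals {p=1, r=1, s=1}.
          branch 2.2.2 (add (!p || !!r)):
            (!p || !!r): β-rule — branch into !p  //  !!r.
              branch 2.2.2.1 (add !p):
                ○ open, literals {p=0}.
              branch 2.2.2.2 (add !!r):
                !!r: drop double negation, giving r.
                ○ open, literals {r=1}.
2 branches closed, 5 open.
Each open branch fixes some atoms; the unmentioned ones are free. Counting distinct full assignments: branch {q=0} (p, r, s) contributes 8 new; branch {p=1, r=1, s=1} (q) contributes 1 new; branch {p=1, r=1, s=1} (q) contributes 0 new; branch {p=0} (q, r, s) contributes 4 new; branch {r=1} (p, q, s) contributes 1 new. Total: 14.

14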